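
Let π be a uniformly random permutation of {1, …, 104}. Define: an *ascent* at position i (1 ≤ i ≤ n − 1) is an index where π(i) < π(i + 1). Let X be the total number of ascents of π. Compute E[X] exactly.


Write X = Σ X_I over i = 1, …, 103, with X_I the indicator of one ascent.
There are 103 indicators.
For each fixed i, the pair (π(i), π(i+1)) is a uniformly random ordered pair of distinct values from {1, …, 104}; by symmetry P[π(i) < π(i+1)] = 1/2.
By linearity: E[X] = 103 · (1/2) = (104 − 1) · (1/2) = 103/2 ≈ 51.500.

E[X] = 103/2 = 51.500.


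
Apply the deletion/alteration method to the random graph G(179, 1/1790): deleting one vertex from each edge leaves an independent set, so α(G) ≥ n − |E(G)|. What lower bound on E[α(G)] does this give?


E[|E(G)|] = C(179, 2)·p = 15931 · (1/1790) = 89/10.
E[α(G)] ≥ n − E[|E(G)|] = 179 − 89/10 = 1701/10.
Numerically: ≈ 170.100000.
(This is only a lower bound; the true E[α(G)] may be larger.)

E[α(G)] ≥ 1701/10 ≈ 170.100000.


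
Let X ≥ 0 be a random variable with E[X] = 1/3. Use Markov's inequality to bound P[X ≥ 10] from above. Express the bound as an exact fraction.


μ = E[X] = 1/3, a = 10.
Markov: P[X ≥ 10] ≤ μ/a = (1/3)/10 = 1/30.
Numerically: ≈ 0.033333.
(Since a = 10 > μ = 0.333333, the bound 1/30 is < 1 and informative.)

P[X ≥ 10] ≤ 1/30 ≈ 0.033333.


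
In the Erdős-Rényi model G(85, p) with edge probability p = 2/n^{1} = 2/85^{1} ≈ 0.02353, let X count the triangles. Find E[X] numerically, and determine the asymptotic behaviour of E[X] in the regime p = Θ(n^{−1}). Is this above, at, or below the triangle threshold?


Number of potential triangles: C(85, 3) = 98770.
Each occurs with probability p³ ≈ (0.02353)³ ≈ 1.302666e-05.
By linearity: E[X] = C(85, 3)·p³ ≈ 98770 · 1.302666e-05 ≈ 1.2866.
Here α = 1, so p = 2/n is exactly at the triangle threshold p ~ 1/n. Asymptotically E[X] → c³/6 = 2³/6 = 4/3 ≈ 1.3333, a bounded constant. In this regime the triangle count is asymptotically Poisson(c³/6).

E[X] ≈ 1.2866; in regime p = Θ(1/n^{1}) E[X] stays bounded (at the triangle threshold p ~ 1/n).


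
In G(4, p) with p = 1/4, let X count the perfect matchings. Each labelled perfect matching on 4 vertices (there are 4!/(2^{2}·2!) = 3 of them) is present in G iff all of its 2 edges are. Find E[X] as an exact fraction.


K_4 has 4!/(2^{2}·2!) = 3 labelled perfect matchings.
For each such perfect matching H, let X_H = 1 if all 2 edges of H are present in G. Then P[X_H = 1] = p^{2} = (1/4)^{2} = 1/16.
By linearity: E[X] = Σ_H E[X_H] = 3 · p^{2} = 3 · 1/16 = 3/16.
Numerically: E[X] ≈ 0.188.

E[X] = 3 · (1/4)^{2} = 3/16 ≈ 0.188.


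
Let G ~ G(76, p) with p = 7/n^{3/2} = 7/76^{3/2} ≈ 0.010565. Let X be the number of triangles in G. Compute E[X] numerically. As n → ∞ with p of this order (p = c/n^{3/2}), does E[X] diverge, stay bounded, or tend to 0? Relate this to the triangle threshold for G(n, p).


Number of potential triangles: C(76, 3) = 70300.
Each occurs with probability p³ ≈ (0.010565)³ ≈ 1.1793235e-06.
By linearity: E[X] = C(76, 3)·p³ ≈ 70300 · 1.1793235e-06 ≈ 0.08291.
Since α = 3/2 > 1, p = c/n^{3/2} = o(1/n) is below the triangle threshold p ~ 1/n. Asymptotically E[X] ~ (c³/6)·n^{3(1−α)} = (7³/6)·n^{-1.5} → 0, so by Markov's inequality G has no triangles w.h.p.

E[X] ≈ 0.08291; in regime p = Θ(1/n^{3/2}) E[X] tends to 0 (below the triangle threshold p ~ 1/n).


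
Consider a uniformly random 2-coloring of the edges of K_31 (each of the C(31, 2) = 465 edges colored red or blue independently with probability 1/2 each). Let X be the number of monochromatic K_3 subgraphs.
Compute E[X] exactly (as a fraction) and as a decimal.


Let X = Σ_S X_S over the C(31, 3) = 4495 subsets S of size 3, where X_S = 1 if the K_3 on S is monochromatic.
For a fixed S, the K_3 on S has C(3, 2) = 3 edges. P[all 3 edges red] = (1/2)^3, and likewise for blue, so P[monochromatic] = 2·(1/2)^3 = 2^{1 − 3} = 1/4.
By linearity: E[X] = C(31, 3) · 2^{1 − 3} = 4495 · 1/4 = 4495/4.
Numerically: E[X] ≈ 1123.7500.

E[X] = C(31,3)·2^(1−C(3,2)) = 4495/4 ≈ 1123.7500.


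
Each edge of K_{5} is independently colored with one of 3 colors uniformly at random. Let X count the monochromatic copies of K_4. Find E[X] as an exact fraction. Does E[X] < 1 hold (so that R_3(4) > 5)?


E[X] = C(5, 4) · 3^{1 − 6} = 5 · 3^{−5} = 5/243.
As a reduced fraction: E[X] = 5/243 ≈ 0.0206.
Is E[X] < 1? YES.
Since E[X] < 1, there exists a 3-coloring of K_{5} with no monochromatic K_4; hence R_3(4) > 5.

E[X] = 5/243 ≈ 0.0206; E[X] < 1, so R_3(4) > 5.


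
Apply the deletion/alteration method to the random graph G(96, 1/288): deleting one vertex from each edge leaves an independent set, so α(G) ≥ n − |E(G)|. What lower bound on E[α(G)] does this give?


E[|E(G)|] = C(96, 2)·p = 4560 · (1/288) = 95/6.
E[α(G)] ≥ n − E[|E(G)|] = 96 − 95/6 = 481/6.
Numerically: ≈ 80.167.
(This is only a lower bound; the true E[α(G)] may be larger.)

E[α(G)] ≥ 481/6 ≈ 80.167.


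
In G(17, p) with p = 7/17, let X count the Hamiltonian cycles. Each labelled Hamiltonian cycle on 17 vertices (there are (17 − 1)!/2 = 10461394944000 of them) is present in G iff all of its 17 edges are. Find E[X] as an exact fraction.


K_17 has (17 − 1)!/2 = 10461394944000 labelled Hamiltonian cycles.
For each such Hamiltonian cycle H, let X_H = 1 if all 17 edges of H are present in G. Then P[X_H = 1] = p^{17} = (7/17)^{17} = 232630513987207/827240261886336764177.
By linearity of expectation: E[X] = Σ_H E[X_H] = 10461394944000 · p^{17} = 10461394944000 · 232630513987207/827240261886336764177 = 2433639682845888590481408000/827240261886336764177.
Numerically: E[X] ≈ 2.9419e+06.

E[X] = 10461394944000 · (7/17)^{17} = 2433639682845888590481408000/827240261886336764177 ≈ 2.9419e+06.


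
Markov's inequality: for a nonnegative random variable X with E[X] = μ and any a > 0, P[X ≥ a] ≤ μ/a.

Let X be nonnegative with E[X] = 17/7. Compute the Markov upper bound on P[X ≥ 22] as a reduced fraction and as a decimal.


μ = E[X] = 17/7, a = 22.
Markov: P[X ≥ 22] ≤ μ/a = (17/7)/22 = 17/154.
Numerically: ≈ 0.11039.
(Since a = 22 > μ = 2.42857, the bound 17/154 is < 1 and informative.)

P[X ≥ 22] ≤ 17/154 ≈ 0.11039.


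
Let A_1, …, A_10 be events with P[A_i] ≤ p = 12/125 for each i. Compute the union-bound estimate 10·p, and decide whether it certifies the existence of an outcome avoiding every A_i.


Union bound: P[∪_{i=1}^{10} A_i] ≤ Σ_i P[A_i] ≤ 10·p = 10·(12/125) = 24/25.
Numerically: 24/25 ≈ 0.960000.
Is 24/25 < 1? YES.
Since P[∪ A_i] ≤ 24/25 < 1, the complement has P[∩ A_i^c] ≥ 1 − 24/25 = 1/25 > 0, so some outcome avoids every A_i.

10·p = 24/25 ≈ 0.960000; existence CERTIFIED by the union bound.


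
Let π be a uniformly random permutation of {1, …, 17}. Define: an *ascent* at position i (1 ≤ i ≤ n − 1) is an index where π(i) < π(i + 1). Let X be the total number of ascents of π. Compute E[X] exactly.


Write X = Σ X_I over i = 1, …, 16, with X_I the indicator of one ascent.
There are 16 indicators.
For each fixed i, the pair (π(i), π(i+1)) is a uniformly random ordered pair of distinct values from {1, …, 17}; by symmetry P[π(i) < π(i+1)] = 1/2.
By linearity: E[X] = 16 · (1/2) = (17 − 1) · (1/2) = 8 ≈ 8.000000.

E[X] = 8 = 8.000000.


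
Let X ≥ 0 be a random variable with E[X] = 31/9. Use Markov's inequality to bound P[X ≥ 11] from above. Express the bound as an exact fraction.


μ = E[X] = 31/9, a = 11.
Markov: P[X ≥ 11] ≤ μ/a = (31/9)/11 = 31/99.
Numerically: ≈ 0.313131.
(Since a = 11 > μ = 3.444444, the bound 31/99 is < 1 and informative.)

P[X ≥ 11] ≤ 31/99 ≈ 0.313131.


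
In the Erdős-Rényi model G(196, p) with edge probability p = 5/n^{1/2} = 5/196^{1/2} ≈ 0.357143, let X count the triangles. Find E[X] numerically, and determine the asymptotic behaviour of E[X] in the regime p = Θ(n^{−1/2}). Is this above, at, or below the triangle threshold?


Number of potential triangles: C(196, 3) = 1235780.
Each occurs with probability p³ ≈ (0.357143)³ ≈ 4.55539359e-02.
By linearity: E[X] = C(196, 3)·p³ ≈ 1235780 · 4.55539359e-02 ≈ 56294.642857.
Since α = 1/2 < 1, p = c/n^{1/2} ≫ 1/n is above the triangle threshold p ~ 1/n. Asymptotically E[X] ~ (c³/6)·n^{3(1−α)} = (5³/6)·n^{1.5} → ∞; triangles are abundant w.h.p.

E[X] ≈ 56294.642857; in regime p = Θ(1/n^{1/2}) E[X] diverges (above the triangle threshold p ~ 1/n).


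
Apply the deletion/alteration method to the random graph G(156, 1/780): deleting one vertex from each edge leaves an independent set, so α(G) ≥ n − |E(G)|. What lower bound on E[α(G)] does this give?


E[|E(G)|] = C(156, 2)·p = 12090 · (1/780) = 31/2.
E[α(G)] ≥ n − E[|E(G)|] = 156 − 31/2 = 281/2.
Numerically: ≈ 140.500000.
(This is only a lower bound; the true E[α(G)] may be larger.)

E[α(G)] ≥ 281/2 ≈ 140.500000.


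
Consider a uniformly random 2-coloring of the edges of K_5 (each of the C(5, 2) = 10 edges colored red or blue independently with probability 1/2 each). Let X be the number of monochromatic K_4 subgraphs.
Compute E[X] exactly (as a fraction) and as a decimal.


Let X = Σ_S X_S over the C(5, 4) = 5 subsets S of size 4, where X_S = 1 if the K_4 on S is monochromatic.
For a fixed S, the K_4 on S has C(4, 2) = 6 edges. P[all 6 edges red] = (1/2)^6, and likewise for blue, so P[monochromatic] = 2·(1/2)^6 = 2^{1 − 6} = 1/32.
By linearity: E[X] = C(5, 4) · 2^{1 − 6} = 5 · 1/32 = 5/32.
Numerically: E[X] ≈ 0.1562.

E[X] = C(5,4)·2^(1−C(4,2)) = 5/32 ≈ 0.1562.


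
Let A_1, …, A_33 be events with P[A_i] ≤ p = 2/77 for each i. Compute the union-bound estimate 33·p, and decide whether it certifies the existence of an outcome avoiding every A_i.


Union bound: P[∪_{i=1}^{33} A_i] ≤ Σ_i P[A_i] ≤ 33·p = 33·(2/77) = 6/7.
Numerically: 6/7 ≈ 0.857.
Is 6/7 < 1? YES.
Since P[∪ A_i] ≤ 6/7 < 1, the complement has P[∩ A_i^c] ≥ 1 − 6/7 = 1/7 > 0, so some outcome avoids every A_i.

33·p = 6/7 ≈ 0.857; existence CERTIFIED by the union bound.


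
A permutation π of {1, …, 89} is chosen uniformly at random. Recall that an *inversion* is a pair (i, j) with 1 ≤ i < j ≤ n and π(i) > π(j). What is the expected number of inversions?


Write X = Σ X_I over the C(89, 2) = 3916 pairs i < j, with X_I the indicator of one inversion.
There are 3916 indicators.
For each fixed pair i < j, the values π(i) and π(j) are two distinct elements of {1, …, 89} in uniformly random order; by symmetry P[π(i) > π(j)] = 1/2.
By linearity: E[X] = 3916 · (1/2) = C(89, 2) · (1/2) = 3916/2 = 1958 ≈ 1958.00000.

E[X] = 1958 = 1958.00000.


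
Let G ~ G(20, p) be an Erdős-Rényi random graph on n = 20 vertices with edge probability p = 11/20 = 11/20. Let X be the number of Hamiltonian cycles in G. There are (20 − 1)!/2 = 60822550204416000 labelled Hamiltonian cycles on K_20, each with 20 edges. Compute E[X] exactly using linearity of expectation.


K_20 has (20 − 1)!/2 = 60822550204416000 labelled Hamiltonian cycles.
For each such Hamiltonian cycle H, let X_H = 1 if all 20 edges of H are present in G. Then P[X_H = 1] = p^{20} = (11/20)^{20} = 672749994932560009201/104857600000000000000000000.
By linearity of expectation: E[X] = Σ_H E[X_H] = 60822550204416000 · p^{20} = 60822550204416000 · 672749994932560009201/104857600000000000000000000 = 9989836509230039246035759128621/25600000000000000000.
Numerically: E[X] ≈ 3.902e+11.

E[X] = 60822550204416000 · (11/20)^{20} = 9989836509230039246035759128621/25600000000000000000 ≈ 3.902e+11.


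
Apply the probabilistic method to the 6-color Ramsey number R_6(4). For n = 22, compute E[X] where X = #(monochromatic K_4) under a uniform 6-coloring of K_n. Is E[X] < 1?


E[X] = C(22, 4) · 6^{1 − 6} = 7315 · 6^{−5} = 7315/7776.
As a reduced fraction: E[X] = 7315/7776 ≈ 0.94072.
Is E[X] < 1? YES.
Since E[X] < 1, there exists a 6-coloring of K_{22} with no monochromatic K_4; hence R_6(4) > 22.

E[X] = 7315/7776 ≈ 0.94072; E[X] < 1, so R_6(4) > 22.


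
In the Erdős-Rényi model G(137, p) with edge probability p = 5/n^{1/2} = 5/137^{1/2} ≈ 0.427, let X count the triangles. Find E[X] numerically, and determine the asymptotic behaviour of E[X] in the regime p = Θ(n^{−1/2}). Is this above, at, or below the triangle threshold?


Number of potential triangles: C(137, 3) = 419220.
Each occurs with probability p³ ≈ (0.427)³ ≈ 7.79523e-02.
By linearity: E[X] = C(137, 3)·p³ ≈ 419220 · 7.79523e-02 ≈ 32679.180.
Since α = 1/2 < 1, p = c/n^{1/2} ≫ 1/n is above the triangle threshold p ~ 1/n. Asymptotically E[X] ~ (c³/6)·n^{3(1−α)} = (5³/6)·n^{1.5} → ∞; triangles are abundant w.h.p.

E[X] ≈ 32679.180; in regime p = Θ(1/n^{1/2}) E[X] diverges (above the triangle threshold p ~ 1/n).


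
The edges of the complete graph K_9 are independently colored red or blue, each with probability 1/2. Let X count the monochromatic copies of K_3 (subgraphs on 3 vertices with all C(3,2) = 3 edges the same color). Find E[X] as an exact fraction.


Let X = Σ_S X_S over the C(9, 3) = 84 subsets S of size 3, where X_S = 1 if the K_3 on S is monochromatic.
For a fixed S, the K_3 on S has C(3, 2) = 3 edges. P[all 3 edges red] = (1/2)^3, and likewise for blue, so P[monochromatic] = 2·(1/2)^3 = 2^{1 − 3} = 1/4.
Summing: E[X] = C(9, 3) · 2^{1 − 3} = 84 · 1/4 = 21.
Numerically: E[X] ≈ 21.000.

E[X] = C(9,3)·2^(1−C(3,2)) = 21 ≈ 21.000.


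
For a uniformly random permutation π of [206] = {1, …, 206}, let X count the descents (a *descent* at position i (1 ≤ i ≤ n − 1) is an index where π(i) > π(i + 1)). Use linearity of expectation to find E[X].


Write X = Σ X_I over i = 1, …, 205, with X_I the indicator of one descent.
There are 205 indicators.
For each fixed i, the pair (π(i), π(i+1)) is a uniformly random ordered pair of distinct values from {1, …, 206}; by symmetry P[π(i) > π(i+1)] = 1/2.
By linearity: E[X] = 205 · (1/2) = (206 − 1) · (1/2) = 205/2 ≈ 102.5000.

E[X] = 205/2 = 102.5000.


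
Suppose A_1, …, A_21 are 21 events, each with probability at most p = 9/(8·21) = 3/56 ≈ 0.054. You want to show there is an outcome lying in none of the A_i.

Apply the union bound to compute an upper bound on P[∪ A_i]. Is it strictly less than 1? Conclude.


Union bound: P[∪_{i=1}^{21} A_i] ≤ Σ_i P[A_i] ≤ 21·p = 21·(3/56) = 9/8.
Numerically: 9/8 ≈ 1.125.
Is 9/8 < 1? NO.
Since the bound 9/8 is ≥ 1, the union bound is uninformative here; it does NOT by itself certify existence.

21·p = 9/8 ≈ 1.125; existence NOT certified by the union bound.


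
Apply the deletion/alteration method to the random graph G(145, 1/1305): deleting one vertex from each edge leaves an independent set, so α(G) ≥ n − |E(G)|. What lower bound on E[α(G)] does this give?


E[|E(G)|] = C(145, 2)·p = 10440 · (1/1305) = 8.
E[α(G)] ≥ n − E[|E(G)|] = 145 − 8 = 137.
Numerically: ≈ 137.0000.
(This is only a lower bound; the true E[α(G)] may be larger.)

E[α(G)] ≥ 137 ≈ 137.0000.


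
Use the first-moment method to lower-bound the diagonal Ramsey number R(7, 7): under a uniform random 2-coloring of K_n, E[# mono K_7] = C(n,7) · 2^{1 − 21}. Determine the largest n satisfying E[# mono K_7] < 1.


We need C(n, 7) · 2^{1 − 21} < 1, i.e. C(n, 7) < 2^{21 − 1} = 1048576.
Check values of n near the boundary:
  n = 24: C(24, 7) = 346104; 346104 < 1048576? YES
  n = 25: C(25, 7) = 480700; 480700 < 1048576? YES
  n = 26: C(26, 7) = 657800; 657800 < 1048576? YES
  n = 27: C(27, 7) = 888030; 888030 < 1048576? YES
  n = 28: C(28, 7) = 1184040; 1184040 < 1048576? NO
  n = 29: C(29, 7) = 1560780; 1560780 < 1048576? NO
The largest n with C(n, 7) < 1048576 is n = 27 (where E[X] = 444015/524288 ≈ 0.8468914). Hence R(7, 7) > 27, i.e. R(7, 7) ≥ 28.

Largest n = 27; hence R(7, 7) > 27.


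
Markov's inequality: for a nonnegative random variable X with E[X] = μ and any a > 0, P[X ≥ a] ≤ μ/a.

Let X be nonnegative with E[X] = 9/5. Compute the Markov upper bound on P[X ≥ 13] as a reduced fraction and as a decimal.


μ = E[X] = 9/5, a = 13.
Markov: P[X ≥ 13] ≤ μ/a = (9/5)/13 = 9/65.
Numerically: ≈ 0.1385.
(Since a = 13 > μ = 1.8000, the bound 9/65 is < 1 and informative.)

P[X ≥ 13] ≤ 9/65 ≈ 0.1385.


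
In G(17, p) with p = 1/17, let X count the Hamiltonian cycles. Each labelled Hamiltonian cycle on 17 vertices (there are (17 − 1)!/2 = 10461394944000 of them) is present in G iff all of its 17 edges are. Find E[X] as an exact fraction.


K_17 has (17 − 1)!/2 = 10461394944000 labelled Hamiltonian cycles.
For each such Hamiltonian cycle H, let X_H = 1 if all 17 edges of H are present in G. Then P[X_H = 1] = p^{17} = (1/17)^{17} = 1/827240261886336764177.
Summing the indicators: E[X] = Σ_H E[X_H] = 10461394944000 · p^{17} = 10461394944000 · 1/827240261886336764177 = 10461394944000/827240261886336764177.
Numerically: E[X] ≈ 1.2646e-08.

E[X] = 10461394944000 · (1/17)^{17} = 10461394944000/827240261886336764177 ≈ 1.2646e-08.


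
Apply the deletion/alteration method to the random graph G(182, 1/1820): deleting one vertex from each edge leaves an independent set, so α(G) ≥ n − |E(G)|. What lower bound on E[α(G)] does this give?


E[|E(G)|] = C(182, 2)·p = 16471 · (1/1820) = 181/20.
E[α(G)] ≥ n − E[|E(G)|] = 182 − 181/20 = 3459/20.
Numerically: ≈ 172.9500.
(This is only a lower bound; the true E[α(G)] may be larger.)

E[α(G)] ≥ 3459/20 ≈ 172.9500.


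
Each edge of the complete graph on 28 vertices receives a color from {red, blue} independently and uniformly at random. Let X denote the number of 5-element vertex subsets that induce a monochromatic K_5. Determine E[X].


Let X = Σ_S X_S over the C(28, 5) = 98280 subsets S of size 5, where X_S = 1 if the K_5 on S is monochromatic.
For a fixed S, the K_5 on S has C(5, 2) = 10 edges. P[all 10 edges red] = (1/2)^10, and likewise for blue, so P[monochromatic] = 2·(1/2)^10 = 2^{1 − 10} = 1/512.
By linearity: E[X] = C(28, 5) · 2^{1 − 10} = 98280 · 1/512 = 12285/64.
Numerically: E[X] ≈ 191.95312.

E[X] = C(28,5)·2^(1−C(5,2)) = 12285/64 ≈ 191.95312.


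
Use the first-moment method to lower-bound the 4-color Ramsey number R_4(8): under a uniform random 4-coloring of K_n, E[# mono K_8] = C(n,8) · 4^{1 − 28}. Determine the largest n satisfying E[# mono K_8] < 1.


We need C(n, 8) · 4^{1 − 28} < 1, i.e. C(n, 8) < 4^{28 − 1} = 18014398509481984.
Check values of n near the boundary:
  n = 404: C(404, 8) = 16415071523485570; 16415071523485570 < 18014398509481984? YES
  n = 405: C(405, 8) = 16745853821188050; 16745853821188050 < 18014398509481984? YES
  n = 406: C(406, 8) = 17082453897995850; 17082453897995850 < 18014398509481984? YES
  n = 407: C(407, 8) = 17424959239309050; 17424959239309050 < 18014398509481984? YES
  n = 408: C(408, 8) = 17773458424095231; 17773458424095231 < 18014398509481984? YES
  n = 409: C(409, 8) = 18128041135797879; 18128041135797879 < 18014398509481984? NO
The largest n with C(n, 8) < 18014398509481984 is n = 408 (where E[X] = 17773458424095231/18014398509481984 ≈ 0.987). Hence R_4(8) > 408, i.e. R_4(8) ≥ 409.

Largest n = 408; hence R_4(8) > 408.


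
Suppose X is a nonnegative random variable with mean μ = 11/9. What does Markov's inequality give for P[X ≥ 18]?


μ = E[X] = 11/9, a = 18.
Markov: P[X ≥ 18] ≤ μ/a = (11/9)/18 = 11/162.
Numerically: ≈ 0.06790.
(Since a = 18 > μ = 1.22222, the bound 11/162 is < 1 and informative.)

P[X ≥ 18] ≤ 11/162 ≈ 0.06790.


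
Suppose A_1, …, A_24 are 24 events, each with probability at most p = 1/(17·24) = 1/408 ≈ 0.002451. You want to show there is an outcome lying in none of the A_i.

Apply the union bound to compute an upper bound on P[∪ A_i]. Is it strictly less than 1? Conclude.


Union bound: P[∪_{i=1}^{24} A_i] ≤ Σ_i P[A_i] ≤ 24·p = 24·(1/408) = 1/17.
Numerically: 1/17 ≈ 0.058824.
Is 1/17 < 1? YES.
Since P[∪ A_i] ≤ 1/17 < 1, the complement has P[∩ A_i^c] ≥ 1 − 1/17 = 16/17 > 0, so some outcome avoids every A_i.

24·p = 1/17 ≈ 0.058824; existence CERTIFIED by the union bound.


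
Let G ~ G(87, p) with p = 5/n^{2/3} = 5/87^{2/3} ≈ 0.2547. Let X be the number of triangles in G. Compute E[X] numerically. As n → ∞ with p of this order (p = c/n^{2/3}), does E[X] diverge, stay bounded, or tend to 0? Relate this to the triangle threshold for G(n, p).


Number of potential triangles: C(87, 3) = 105995.
Each occurs with probability p³ ≈ (0.2547)³ ≈ 1.651473e-02.
By linearity: E[X] = C(87, 3)·p³ ≈ 105995 · 1.651473e-02 ≈ 1750.4789.
Since α = 2/3 < 1, p = c/n^{2/3} ≫ 1/n is above the triangle threshold p ~ 1/n. Asymptotically E[X] ~ (c³/6)·n^{3(1−α)} = (5³/6)·n^{1} → ∞; triangles are abundant w.h.p.

E[X] ≈ 1750.4789; in regime p = Θ(1/n^{2/3}) E[X] diverges (above the triangle threshold p ~ 1/n).


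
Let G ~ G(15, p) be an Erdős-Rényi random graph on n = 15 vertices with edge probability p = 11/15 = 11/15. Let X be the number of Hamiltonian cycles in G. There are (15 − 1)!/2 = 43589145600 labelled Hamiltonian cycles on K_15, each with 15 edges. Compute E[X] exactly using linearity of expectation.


K_15 has (15 − 1)!/2 = 43589145600 labelled Hamiltonian cycles.
For each such Hamiltonian cycle H, let X_H = 1 if all 15 edges of H are present in G. Then P[X_H = 1] = p^{15} = (11/15)^{15} = 4177248169415651/437893890380859375.
By linearity: E[X] = Σ_H E[X_H] = 43589145600 · p^{15} = 43589145600 · 4177248169415651/437893890380859375 = 29972457393249757754368/72081298828125.
Numerically: E[X] ≈ 4.158e+08.

E[X] = 43589145600 · (11/15)^{15} = 29972457393249757754368/72081298828125 ≈ 4.158e+08.


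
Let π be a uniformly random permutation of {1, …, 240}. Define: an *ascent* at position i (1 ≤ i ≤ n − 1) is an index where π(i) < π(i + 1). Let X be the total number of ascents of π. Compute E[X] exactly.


Write X = Σ X_I over i = 1, …, 239, with X_I the indicator of one ascent.
There are 239 indicators.
For each fixed i, the pair (π(i), π(i+1)) is a uniformly random ordered pair of distinct values from {1, …, 240}; by symmetry P[π(i) < π(i+1)] = 1/2.
By linearity: E[X] = 239 · (1/2) = (240 − 1) · (1/2) = 239/2 ≈ 119.500.

E[X] = 239/2 = 119.500.


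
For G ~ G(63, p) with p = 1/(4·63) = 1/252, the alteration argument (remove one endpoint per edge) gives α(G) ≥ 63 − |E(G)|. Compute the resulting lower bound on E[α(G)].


E[|E(G)|] = C(63, 2)·p = 1953 · (1/252) = 31/4.
E[α(G)] ≥ n − E[|E(G)|] = 63 − 31/4 = 221/4.
Numerically: ≈ 55.250.
(This is only a lower bound; the true E[α(G)] may be larger.)

E[α(G)] ≥ 221/4 ≈ 55.250.


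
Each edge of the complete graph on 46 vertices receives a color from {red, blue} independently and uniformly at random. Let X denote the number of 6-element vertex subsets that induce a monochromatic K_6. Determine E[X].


Let X = Σ_S X_S over the C(46, 6) = 9366819 subsets S of size 6, where X_S = 1 if the K_6 on S is monochromatic.
For a fixed S, the K_6 on S has C(6, 2) = 15 edges. P[all 15 edges red] = (1/2)^15, and likewise for blue, so P[monochromatic] = 2·(1/2)^15 = 2^{1 − 15} = 1/16384.
Summing: E[X] = C(46, 6) · 2^{1 − 15} = 9366819 · 1/16384 = 9366819/16384.
Numerically: E[X] ≈ 571.7053.

E[X] = C(46,6)·2^(1−C(6,2)) = 9366819/16384 ≈ 571.7053.


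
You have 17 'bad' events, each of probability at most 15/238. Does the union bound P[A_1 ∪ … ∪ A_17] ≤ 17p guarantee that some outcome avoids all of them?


Union bound: P[∪_{i=1}^{17} A_i] ≤ Σ_i P[A_i] ≤ 17·p = 17·(15/238) = 15/14.
Numerically: 15/14 ≈ 1.071.
Is 15/14 < 1? NO.
Since the bound 15/14 is ≥ 1, the union bound is uninformative here; it does NOT by itself certify existence.

17·p = 15/14 ≈ 1.071; existence NOT certified by the union bound.


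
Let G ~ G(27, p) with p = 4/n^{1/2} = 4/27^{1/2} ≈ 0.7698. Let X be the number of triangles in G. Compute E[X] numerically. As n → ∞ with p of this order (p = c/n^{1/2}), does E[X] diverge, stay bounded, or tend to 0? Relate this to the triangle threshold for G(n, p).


Number of potential triangles: C(27, 3) = 2925.
Each occurs with probability p³ ≈ (0.7698)³ ≈ 4.5617799e-01.
By linearity: E[X] = C(27, 3)·p³ ≈ 2925 · 4.5617799e-01 ≈ 1334.32062.
Since α = 1/2 < 1, p = c/n^{1/2} ≫ 1/n is above the triangle threshold p ~ 1/n. Asymptotically E[X] ~ (c³/6)·n^{3(1−α)} = (4³/6)·n^{1.5} → ∞; triangles are abundant w.h.p.

E[X] ≈ 1334.32062; in regime p = Θ(1/n^{1/2}) E[X] diverges (above the triangle threshold p ~ 1/n).


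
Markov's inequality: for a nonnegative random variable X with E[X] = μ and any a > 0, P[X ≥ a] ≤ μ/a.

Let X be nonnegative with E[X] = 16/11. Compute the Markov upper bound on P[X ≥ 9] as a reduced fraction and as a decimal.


μ = E[X] = 16/11, a = 9.
Markov: P[X ≥ 9] ≤ μ/a = (16/11)/9 = 16/99.
Numerically: ≈ 0.1616.
(Since a = 9 > μ = 1.4545, the bound 16/99 is < 1 and informative.)

P[X ≥ 9] ≤ 16/99 ≈ 0.1616.


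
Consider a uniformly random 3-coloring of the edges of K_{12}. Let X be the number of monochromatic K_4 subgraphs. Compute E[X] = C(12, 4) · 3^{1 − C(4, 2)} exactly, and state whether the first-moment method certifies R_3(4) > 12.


E[X] = C(12, 4) · 3^{1 − 6} = 495 · 3^{−5} = 495/243.
As a reduced fraction: E[X] = 55/27 ≈ 2.0370370.
Is E[X] < 1? NO.
Since E[X] ≥ 1, the first-moment bound is inconclusive at n = 12; it does NOT by itself certify R_3(4) > 12.

E[X] = 55/27 ≈ 2.0370370; E[X] ≥ 1; first-moment method inconclusive here.


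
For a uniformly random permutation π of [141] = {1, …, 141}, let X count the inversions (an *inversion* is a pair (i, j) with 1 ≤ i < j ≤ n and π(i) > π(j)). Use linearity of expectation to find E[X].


Write X = Σ X_I over the C(141, 2) = 9870 pairs i < j, with X_I the indicator of one inversion.
There are 9870 indicators.
For each fixed pair i < j, the values π(i) and π(j) are two distinct elements of {1, …, 141} in uniformly random order; by symmetry P[π(i) > π(j)] = 1/2.
By linearity: E[X] = 9870 · (1/2) = C(141, 2) · (1/2) = 9870/2 = 4935 ≈ 4935.000000.

E[X] = 4935 = 4935.000000.


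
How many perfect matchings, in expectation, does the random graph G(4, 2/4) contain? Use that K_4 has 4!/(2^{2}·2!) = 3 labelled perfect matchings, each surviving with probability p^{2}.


K_4 has 4!/(2^{2}·2!) = 3 labelled perfect matchings.
For each such perfect matching H, let X_H = 1 if all 2 edges of H are present in G. Then P[X_H = 1] = p^{2} = (1/2)^{2} = 1/4.
By linearity of expectation: E[X] = Σ_H E[X_H] = 3 · p^{2} = 3 · 1/4 = 3/4.
Numerically: E[X] ≈ 0.75.

E[X] = 3 · (1/2)^{2} = 3/4 ≈ 0.75.


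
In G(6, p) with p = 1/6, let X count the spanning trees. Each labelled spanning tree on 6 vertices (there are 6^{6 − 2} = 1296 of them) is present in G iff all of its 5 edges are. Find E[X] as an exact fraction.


K_6 has 6^{6 − 2} = 1296 labelled spanning trees.
For each such spanning tree H, let X_H = 1 if all 5 edges of H are present in G. Then P[X_H = 1] = p^{5} = (1/6)^{5} = 1/7776.
Summing the indicators: E[X] = Σ_H E[X_H] = 1296 · p^{5} = 1296 · 1/7776 = 1/6.
Numerically: E[X] ≈ 0.166667.

E[X] = 1296 · (1/6)^{5} = 1/6 ≈ 0.166667.


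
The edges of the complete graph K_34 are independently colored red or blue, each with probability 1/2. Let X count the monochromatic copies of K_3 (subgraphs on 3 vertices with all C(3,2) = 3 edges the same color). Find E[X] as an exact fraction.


Let X = Σ_S X_S over the C(34, 3) = 5984 subsets S of size 3, where X_S = 1 if the K_3 on S is monochromatic.
For a fixed S, the K_3 on S has C(3, 2) = 3 edges. P[all 3 edges red] = (1/2)^3, and likewise for blue, so P[monochromatic] = 2·(1/2)^3 = 2^{1 − 3} = 1/4.
By linearity: E[X] = C(34, 3) · 2^{1 − 3} = 5984 · 1/4 = 1496.
Numerically: E[X] ≈ 1496.000000.

E[X] = C(34,3)·2^(1−C(3,2)) = 1496 ≈ 1496.000000.


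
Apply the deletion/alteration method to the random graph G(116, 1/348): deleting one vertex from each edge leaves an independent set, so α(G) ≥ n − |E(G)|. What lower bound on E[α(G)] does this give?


E[|E(G)|] = C(116, 2)·p = 6670 · (1/348) = 115/6.
E[α(G)] ≥ n − E[|E(G)|] = 116 − 115/6 = 581/6.
Numerically: ≈ 96.83333.
(This is only a lower bound; the true E[α(G)] may be larger.)

E[α(G)] ≥ 581/6 ≈ 96.83333.


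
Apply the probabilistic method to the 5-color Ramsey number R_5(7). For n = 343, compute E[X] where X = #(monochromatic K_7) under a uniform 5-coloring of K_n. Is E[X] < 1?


E[X] = C(343, 7) · 5^{1 − 21} = 104200375748469 · 5^{−20} = 104200375748469/95367431640625.
As a reduced fraction: E[X] = 104200375748469/95367431640625 ≈ 1.093.
Is E[X] < 1? NO.
Since E[X] ≥ 1, the first-moment bound is inconclusive at n = 343; it does NOT by itself certify R_5(7) > 343.

E[X] = 104200375748469/95367431640625 ≈ 1.093; E[X] ≥ 1; first-moment method inconclusive here.


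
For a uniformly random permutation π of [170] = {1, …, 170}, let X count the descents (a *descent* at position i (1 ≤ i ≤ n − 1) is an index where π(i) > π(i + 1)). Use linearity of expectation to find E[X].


Write X = Σ X_I over i = 1, …, 169, with X_I the indicator of one descent.
There are 169 indicators.
For each fixed i, the pair (π(i), π(i+1)) is a uniformly random ordered pair of distinct values from {1, …, 170}; by symmetry P[π(i) > π(i+1)] = 1/2.
By linearity: E[X] = 169 · (1/2) = (170 − 1) · (1/2) = 169/2 ≈ 84.5000.

E[X] = 169/2 = 84.5000.


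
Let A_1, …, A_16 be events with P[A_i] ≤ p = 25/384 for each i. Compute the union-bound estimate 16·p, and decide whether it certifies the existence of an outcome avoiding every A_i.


Union bound: P[∪_{i=1}^{16} A_i] ≤ Σ_i P[A_i] ≤ 16·p = 16·(25/384) = 25/24.
Numerically: 25/24 ≈ 1.0416667.
Is 25/24 < 1? NO.
Since the bound 25/24 is ≥ 1, the union bound is uninformative here; it does NOT by itself certify existence.

16·p = 25/24 ≈ 1.0416667; existence NOT certified by the union bound.


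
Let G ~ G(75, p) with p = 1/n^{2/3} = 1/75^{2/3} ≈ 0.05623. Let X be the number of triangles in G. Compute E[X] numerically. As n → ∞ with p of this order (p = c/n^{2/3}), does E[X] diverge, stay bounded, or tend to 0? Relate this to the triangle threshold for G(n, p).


Number of potential triangles: C(75, 3) = 67525.
Each occurs with probability p³ ≈ (0.05623)³ ≈ 1.777778e-04.
By linearity: E[X] = C(75, 3)·p³ ≈ 67525 · 1.777778e-04 ≈ 12.0044.
Since α = 2/3 < 1, p = c/n^{2/3} ≫ 1/n is above the triangle threshold p ~ 1/n. Asymptotically E[X] ~ (c³/6)·n^{3(1−α)} = (1³/6)·n^{1} → ∞; triangles are abundant w.h.p.

E[X] ≈ 12.0044; in regime p = Θ(1/n^{2/3}) E[X] diverges (above the triangle threshold p ~ 1/n).


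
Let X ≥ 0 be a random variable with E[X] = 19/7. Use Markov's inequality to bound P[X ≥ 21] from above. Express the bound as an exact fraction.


μ = E[X] = 19/7, a = 21.
Markov: P[X ≥ 21] ≤ μ/a = (19/7)/21 = 19/147.
Numerically: ≈ 0.129252.
(Since a = 21 > μ = 2.714286, the bound 19/147 is < 1 and informative.)

P[X ≥ 21] ≤ 19/147 ≈ 0.129252.


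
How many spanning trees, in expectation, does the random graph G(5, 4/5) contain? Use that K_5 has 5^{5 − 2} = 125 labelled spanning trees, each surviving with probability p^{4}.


K_5 has 5^{5 − 2} = 125 labelled spanning trees.
For each such spanning tree H, let X_H = 1 if all 4 edges of H are present in G. Then P[X_H = 1] = p^{4} = (4/5)^{4} = 256/625.
By linearity of expectation: E[X] = Σ_H E[X_H] = 125 · p^{4} = 125 · 256/625 = 256/5.
Numerically: E[X] ≈ 51.2.

E[X] = 125 · (4/5)^{4} = 256/5 ≈ 51.2.


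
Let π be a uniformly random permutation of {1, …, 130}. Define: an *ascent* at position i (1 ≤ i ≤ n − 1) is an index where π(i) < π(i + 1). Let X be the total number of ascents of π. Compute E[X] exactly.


Write X = Σ X_I over i = 1, …, 129, with X_I the indicator of one ascent.
There are 129 indicators.
For each fixed i, the pair (π(i), π(i+1)) is a uniformly random ordered pair of distinct values from {1, …, 130}; by symmetry P[π(i) < π(i+1)] = 1/2.
By linearity: E[X] = 129 · (1/2) = (130 − 1) · (1/2) = 129/2 ≈ 64.5000.

E[X] = 129/2 = 64.5000.


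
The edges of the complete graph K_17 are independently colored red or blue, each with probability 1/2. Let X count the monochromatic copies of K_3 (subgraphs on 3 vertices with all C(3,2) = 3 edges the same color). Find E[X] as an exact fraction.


Let X = Σ_S X_S over the C(17, 3) = 680 subsets S of size 3, where X_S = 1 if the K_3 on S is monochromatic.
For a fixed S, the K_3 on S has C(3, 2) = 3 edges. P[all 3 edges red] = (1/2)^3, and likewise for blue, so P[monochromatic] = 2·(1/2)^3 = 2^{1 − 3} = 1/4.
Summing: E[X] = C(17, 3) · 2^{1 − 3} = 680 · 1/4 = 170.
Numerically: E[X] ≈ 170.0000.

E[X] = C(17,3)·2^(1−C(3,2)) = 170 ≈ 170.0000.


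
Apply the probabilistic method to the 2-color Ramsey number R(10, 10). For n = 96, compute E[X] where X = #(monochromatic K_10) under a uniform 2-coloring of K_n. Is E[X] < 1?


E[X] = C(96, 10) · 2^{1 − 45} = 11279926456656 · 2^{−44} = 11279926456656/17592186044416.
As a reduced fraction: E[X] = 704995403541/1099511627776 ≈ 0.641.
Is E[X] < 1? YES.
Since E[X] < 1, there exists a 2-coloring of K_{96} with no monochromatic K_10; hence R(10, 10) > 96.

E[X] = 704995403541/1099511627776 ≈ 0.641; E[X] < 1, so R(10, 10) > 96.


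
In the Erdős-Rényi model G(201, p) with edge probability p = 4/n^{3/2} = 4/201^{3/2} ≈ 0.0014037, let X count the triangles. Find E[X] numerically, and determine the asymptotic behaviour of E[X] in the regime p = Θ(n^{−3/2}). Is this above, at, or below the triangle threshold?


Number of potential triangles: C(201, 3) = 1333300.
Each occurs with probability p³ ≈ (0.0014037)³ ≈ 2.7656532e-09.
By linearity: E[X] = C(201, 3)·p³ ≈ 1333300 · 2.7656532e-09 ≈ 0.00369.
Since α = 3/2 > 1, p = c/n^{3/2} = o(1/n) is below the triangle threshold p ~ 1/n. Asymptotically E[X] ~ (c³/6)·n^{3(1−α)} = (4³/6)·n^{-1.5} → 0, so by Markov's inequality G has no triangles w.h.p.

E[X] ≈ 0.00369; in regime p = Θ(1/n^{3/2}) E[X] tends to 0 (below the triangle threshold p ~ 1/n).


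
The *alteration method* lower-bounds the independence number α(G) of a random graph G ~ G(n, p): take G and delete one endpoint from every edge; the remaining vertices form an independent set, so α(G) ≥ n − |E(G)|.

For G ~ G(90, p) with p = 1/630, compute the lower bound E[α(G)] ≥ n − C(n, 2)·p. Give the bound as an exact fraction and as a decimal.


E[|E(G)|] = C(90, 2)·p = 4005 · (1/630) = 89/14.
E[α(G)] ≥ n − E[|E(G)|] = 90 − 89/14 = 1171/14.
Numerically: ≈ 83.643.
(This is only a lower bound; the true E[α(G)] may be larger.)

E[α(G)] ≥ 1171/14 ≈ 83.643.


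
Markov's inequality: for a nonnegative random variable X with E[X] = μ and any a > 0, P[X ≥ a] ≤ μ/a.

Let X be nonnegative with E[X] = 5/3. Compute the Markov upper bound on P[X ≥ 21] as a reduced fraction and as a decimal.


μ = E[X] = 5/3, a = 21.
Markov: P[X ≥ 21] ≤ μ/a = (5/3)/21 = 5/63.
Numerically: ≈ 0.079.
(Since a = 21 > μ = 1.667, the bound 5/63 is < 1 and informative.)

P[X ≥ 21] ≤ 5/63 ≈ 0.079.


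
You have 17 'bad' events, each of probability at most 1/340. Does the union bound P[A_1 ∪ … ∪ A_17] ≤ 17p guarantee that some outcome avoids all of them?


Union bound: P[∪_{i=1}^{17} A_i] ≤ Σ_i P[A_i] ≤ 17·p = 17·(1/340) = 1/20.
Numerically: 1/20 ≈ 0.05000.
Is 1/20 < 1? YES.
Since P[∪ A_i] ≤ 1/20 < 1, the complement has P[∩ A_i^c] ≥ 1 − 1/20 = 19/20 > 0, so some outcome avoids every A_i.

17·p = 1/20 ≈ 0.05000; existence CERTIFIED by the union bound.


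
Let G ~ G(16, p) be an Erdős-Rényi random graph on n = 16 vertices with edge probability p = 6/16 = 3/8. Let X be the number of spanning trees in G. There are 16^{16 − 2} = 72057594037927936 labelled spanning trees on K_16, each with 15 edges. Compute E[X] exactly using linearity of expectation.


K_16 has 16^{16 − 2} = 72057594037927936 labelled spanning trees.
For each such spanning tree H, let X_H = 1 if all 15 edges of H are present in G. Then P[X_H = 1] = p^{15} = (3/8)^{15} = 14348907/35184372088832.
By linearity of expectation: E[X] = Σ_H E[X_H] = 72057594037927936 · p^{15} = 72057594037927936 · 14348907/35184372088832 = 29386561536.
Numerically: E[X] ≈ 2.9387e+10.

E[X] = 72057594037927936 · (3/8)^{15} = 29386561536 ≈ 2.9387e+10.


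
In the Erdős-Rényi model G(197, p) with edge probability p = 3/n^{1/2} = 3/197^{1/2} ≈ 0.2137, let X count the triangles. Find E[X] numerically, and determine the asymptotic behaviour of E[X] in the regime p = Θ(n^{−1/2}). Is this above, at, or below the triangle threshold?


Number of potential triangles: C(197, 3) = 1254890.
Each occurs with probability p³ ≈ (0.2137)³ ≈ 9.764824e-03.
By linearity: E[X] = C(197, 3)·p³ ≈ 1254890 · 9.764824e-03 ≈ 12253.7801.
Since α = 1/2 < 1, p = c/n^{1/2} ≫ 1/n is above the triangle threshold p ~ 1/n. Asymptotically E[X] ~ (c³/6)·n^{3(1−α)} = (3³/6)·n^{1.5} → ∞; triangles are abundant w.h.p.

E[X] ≈ 12253.7801; in regime p = Θ(1/n^{1/2}) E[X] diverges (above the triangle threshold p ~ 1/n).


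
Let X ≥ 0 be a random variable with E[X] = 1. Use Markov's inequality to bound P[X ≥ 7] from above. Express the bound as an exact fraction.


μ = E[X] = 1, a = 7.
Markov: P[X ≥ 7] ≤ μ/a = (1)/7 = 1/7.
Numerically: ≈ 0.1429.
(Since a = 7 > μ = 1.0000, the bound 1/7 is < 1 and informative.)

P[X ≥ 7] ≤ 1/7 ≈ 0.1429.


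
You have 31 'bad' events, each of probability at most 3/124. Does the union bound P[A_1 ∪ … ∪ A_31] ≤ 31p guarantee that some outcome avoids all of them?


Union bound: P[∪_{i=1}^{31} A_i] ≤ Σ_i P[A_i] ≤ 31·p = 31·(3/124) = 3/4.
Numerically: 3/4 ≈ 0.750000.
Is 3/4 < 1? YES.
Since P[∪ A_i] ≤ 3/4 < 1, the complement has P[∩ A_i^c] ≥ 1 − 3/4 = 1/4 > 0, so some outcome avoids every A_i.

31·p = 3/4 ≈ 0.750000; existence CERTIFIED by the union bound.


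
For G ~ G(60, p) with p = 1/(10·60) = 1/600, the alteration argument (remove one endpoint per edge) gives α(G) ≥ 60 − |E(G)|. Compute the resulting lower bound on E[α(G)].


E[|E(G)|] = C(60, 2)·p = 1770 · (1/600) = 59/20.
E[α(G)] ≥ n − E[|E(G)|] = 60 − 59/20 = 1141/20.
Numerically: ≈ 57.0500.
(This is only a lower bound; the true E[α(G)] may be larger.)

E[α(G)] ≥ 1141/20 ≈ 57.0500.


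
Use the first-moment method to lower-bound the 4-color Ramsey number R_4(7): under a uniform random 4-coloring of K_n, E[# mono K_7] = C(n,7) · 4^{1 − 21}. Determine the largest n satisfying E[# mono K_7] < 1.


We need C(n, 7) · 4^{1 − 21} < 1, i.e. C(n, 7) < 4^{21 − 1} = 1099511627776.
Check values of n near the boundary:
  n = 175: C(175, 7) = 883208107275; 883208107275 < 1099511627776? YES
  n = 176: C(176, 7) = 919790691600; 919790691600 < 1099511627776? YES
  n = 177: C(177, 7) = 957664425960; 957664425960 < 1099511627776? YES
  n = 178: C(178, 7) = 996867063280; 996867063280 < 1099511627776? YES
  n = 179: C(179, 7) = 1037437234460; 1037437234460 < 1099511627776? YES
  n = 180: C(180, 7) = 1079414463600; 1079414463600 < 1099511627776? YES
  n = 181: C(181, 7) = 1122839183400; 1122839183400 < 1099511627776? NO
The largest n with C(n, 7) < 1099511627776 is n = 180 (where E[X] = 67463403975/68719476736 ≈ 0.981722). Hence R_4(7) > 180, i.e. R_4(7) ≥ 181.

Largest n = 180; hence R_4(7) > 180.


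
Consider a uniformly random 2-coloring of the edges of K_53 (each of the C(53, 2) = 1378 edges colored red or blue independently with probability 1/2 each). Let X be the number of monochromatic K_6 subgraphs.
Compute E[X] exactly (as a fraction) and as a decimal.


Let X = Σ_S X_S over the C(53, 6) = 22957480 subsets S of size 6, where X_S = 1 if the K_6 on S is monochromatic.
For a fixed S, the K_6 on S has C(6, 2) = 15 edges. P[all 15 edges red] = (1/2)^15, and likewise for blue, so P[monochromatic] = 2·(1/2)^15 = 2^{1 − 15} = 1/16384.
Summing: E[X] = C(53, 6) · 2^{1 − 15} = 22957480 · 1/16384 = 2869685/2048.
Numerically: E[X] ≈ 1401.2134.

E[X] = C(53,6)·2^(1−C(6,2)) = 2869685/2048 ≈ 1401.2134.
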